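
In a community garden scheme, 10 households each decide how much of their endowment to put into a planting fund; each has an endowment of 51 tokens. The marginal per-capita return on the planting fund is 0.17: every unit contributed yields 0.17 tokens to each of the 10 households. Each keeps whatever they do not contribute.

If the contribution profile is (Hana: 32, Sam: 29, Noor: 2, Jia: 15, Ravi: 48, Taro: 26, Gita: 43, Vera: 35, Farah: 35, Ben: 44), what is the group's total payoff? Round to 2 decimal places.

Total contributed: 32 + 29 + 2 + 15 + 48 + 26 + 43 + 35 + 35 + 44 = 309; total kept: 10 × 51 − 309 = 201.
The planting fund pays out 0.17 × 10 × 309 = 525.30 in aggregate.
Group total = 201 + 525.30 = 726.30.

726.30 tokens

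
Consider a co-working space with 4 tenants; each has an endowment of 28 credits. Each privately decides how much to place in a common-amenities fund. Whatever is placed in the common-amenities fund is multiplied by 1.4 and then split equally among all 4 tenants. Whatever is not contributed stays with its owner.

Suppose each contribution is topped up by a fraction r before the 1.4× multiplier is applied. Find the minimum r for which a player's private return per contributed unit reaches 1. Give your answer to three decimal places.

1.857

With matching at rate r, one contributed unit becomes (1 + r) in the common-amenities fund and returns 1.4 × (1 + r) / 4 to the contributor.
Setting this equal to 1: 1 + r = 4/1.4 = 2.8571.
So the minimum matching rate is r = 2.8571 − 1 = 1.857.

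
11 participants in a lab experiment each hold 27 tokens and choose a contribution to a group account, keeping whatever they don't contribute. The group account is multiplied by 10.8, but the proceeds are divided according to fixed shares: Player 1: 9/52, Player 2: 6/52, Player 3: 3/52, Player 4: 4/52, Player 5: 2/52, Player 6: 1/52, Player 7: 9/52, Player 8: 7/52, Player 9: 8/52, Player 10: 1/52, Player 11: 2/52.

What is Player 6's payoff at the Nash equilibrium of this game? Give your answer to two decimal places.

For player j, contributing a unit is worthwhile iff 10.8 × (j's share) ≥ 1, i.e. iff j's share is at least 0.0926.
Player 1, Player 2, Player 7, Player 8 and Player 9 clear that bar, contributing 27 each; the remaining 6 contribute 0. Total contributed: 135.
Player 6 keeps 27 and receives 10.8 × 135 × 1/52 = 28.04 from the group account, for a payoff of 55.04.

55.04 tokens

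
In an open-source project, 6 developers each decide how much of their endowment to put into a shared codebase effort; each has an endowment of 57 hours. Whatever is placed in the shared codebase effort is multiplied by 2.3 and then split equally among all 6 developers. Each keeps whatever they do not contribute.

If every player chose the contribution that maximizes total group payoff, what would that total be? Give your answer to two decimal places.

786.60 hours

Each contributed unit returns 2.300 to the group as a whole (0.3833 to each of 6 players), which exceeds 1, so the social optimum is full contribution: group total = 2.300 × 342 = 786.60.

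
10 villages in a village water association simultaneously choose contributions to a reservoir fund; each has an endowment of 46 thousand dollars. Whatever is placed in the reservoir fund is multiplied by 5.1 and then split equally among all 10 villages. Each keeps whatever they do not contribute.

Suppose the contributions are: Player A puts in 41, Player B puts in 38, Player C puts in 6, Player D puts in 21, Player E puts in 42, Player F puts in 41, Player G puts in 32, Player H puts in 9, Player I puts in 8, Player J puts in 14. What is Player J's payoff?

160.52 thousand dollars

Total contributed: 41 + 38 + 6 + 21 + 42 + 41 + 32 + 9 + 8 + 14 = 252.
Each receives 5.1 × 252 / 10 = 128.52 from the reservoir fund.
Player J keeps 46 − 14 = 32, so Player J's payoff is 32 + 128.52 = 160.52.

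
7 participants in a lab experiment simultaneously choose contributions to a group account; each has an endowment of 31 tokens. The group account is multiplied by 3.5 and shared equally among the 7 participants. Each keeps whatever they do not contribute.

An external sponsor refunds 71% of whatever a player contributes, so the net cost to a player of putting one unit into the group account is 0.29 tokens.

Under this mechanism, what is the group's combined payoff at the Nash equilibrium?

913.57 tokens

Under the mechanism each unit contributed yields (3.5/7) / 0.29 = 1.7241 back to its contributor per unit of net cost, which exceeds 1, making full contribution the dominant choice for everyone.
So the Nash equilibrium is full contribution by all 7; the group earns 7 × (31 × 0.71 + 3.5 × 31) = 913.57.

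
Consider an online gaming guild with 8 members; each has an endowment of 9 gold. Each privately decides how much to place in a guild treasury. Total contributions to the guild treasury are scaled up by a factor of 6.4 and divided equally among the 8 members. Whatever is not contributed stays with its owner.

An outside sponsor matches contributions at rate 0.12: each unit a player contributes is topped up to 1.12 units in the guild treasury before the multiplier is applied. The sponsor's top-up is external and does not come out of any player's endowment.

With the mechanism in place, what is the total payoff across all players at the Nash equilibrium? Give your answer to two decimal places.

With the mechanism, a contributed unit returns 6.4 × 1.12 / 8 = 0.8960 per unit of net cost — still below 1 — so contributing 0 remains dominant for every player.
Everyone keeps their endowment and the group total is 8 × 9 = 72.

72.00 gold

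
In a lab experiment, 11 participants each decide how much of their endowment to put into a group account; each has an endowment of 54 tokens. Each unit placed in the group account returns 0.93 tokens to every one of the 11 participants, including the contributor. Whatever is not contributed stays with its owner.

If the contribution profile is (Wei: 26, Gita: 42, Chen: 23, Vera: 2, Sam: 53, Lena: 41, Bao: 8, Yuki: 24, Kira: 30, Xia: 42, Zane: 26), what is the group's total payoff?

Total contributed: 26 + 42 + 23 + 2 + 53 + 41 + 8 + 24 + 30 + 42 + 26 = 317; total kept: 11 × 54 − 317 = 277.
The group account pays out 0.93 × 11 × 317 = 3242.91 in aggregate.
Group total = 277 + 3242.91 = 3519.91.

3519.91 tokens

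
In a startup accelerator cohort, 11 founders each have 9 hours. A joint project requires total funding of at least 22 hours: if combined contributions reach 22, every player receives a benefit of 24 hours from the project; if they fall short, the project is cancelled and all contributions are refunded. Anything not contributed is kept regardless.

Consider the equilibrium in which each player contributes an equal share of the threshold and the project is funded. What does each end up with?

Equal share of the threshold: 22/11 = 2.
At this profile no one gains by cutting their contribution: any cut drops the total below 22, the project is cancelled, contributions are refunded, and the deviator ends with 9, which is less than 9 − 2 + 24 = 31. Contributing more than 2 just wastes the excess. So contributing exactly 2 is a best response.
Each player's payoff: 9 − 2 + 24 = 31.

31 hours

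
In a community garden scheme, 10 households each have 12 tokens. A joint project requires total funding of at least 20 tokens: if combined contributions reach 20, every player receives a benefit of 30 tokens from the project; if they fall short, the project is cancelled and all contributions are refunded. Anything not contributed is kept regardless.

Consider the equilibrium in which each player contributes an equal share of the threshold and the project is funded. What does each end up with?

40 tokens

Equal share of the threshold: 20/10 = 2.
At this profile no one gains by cutting their contribution: any cut drops the total below 20, the project is cancelled, contributions are refunded, and the deviator ends with 12, which is less than 12 − 2 + 30 = 40. Contributing more than 2 just wastes the excess. So contributing exactly 2 is a best response.
Each player's payoff: 12 − 2 + 30 = 40.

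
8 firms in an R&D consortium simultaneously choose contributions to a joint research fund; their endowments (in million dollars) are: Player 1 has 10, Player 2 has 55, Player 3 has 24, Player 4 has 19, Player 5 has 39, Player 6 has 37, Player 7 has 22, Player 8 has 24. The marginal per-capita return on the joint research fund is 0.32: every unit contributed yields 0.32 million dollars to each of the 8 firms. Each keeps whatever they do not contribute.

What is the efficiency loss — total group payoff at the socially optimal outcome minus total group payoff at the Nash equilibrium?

358.80 million dollars

The private return per contributed unit is 0.32 < 1 for everyone, so the Nash equilibrium is zero contribution and the group total is Σ E_j = 10 + 55 + 24 + 19 + 39 + 37 + 22 + 24 = 230.
Each contributed unit returns 2.560 to the group, so the social optimum is full contribution by everyone: group total = 2.560 × 230 = 588.80.
Efficiency loss = (2.560 − 1) × 230 = 358.80.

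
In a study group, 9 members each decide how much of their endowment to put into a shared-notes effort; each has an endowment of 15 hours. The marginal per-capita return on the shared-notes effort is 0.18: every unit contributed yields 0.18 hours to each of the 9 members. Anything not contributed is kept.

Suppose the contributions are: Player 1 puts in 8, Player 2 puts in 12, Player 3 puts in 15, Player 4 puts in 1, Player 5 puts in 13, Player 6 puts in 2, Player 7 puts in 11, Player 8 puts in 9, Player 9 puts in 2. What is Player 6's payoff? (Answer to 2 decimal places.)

26.14 hours

Total contributed: 8 + 12 + 15 + 1 + 13 + 2 + 11 + 9 + 2 = 73.
Each receives 0.18 × 73 = 13.14 from the shared-notes effort.
Player 6 keeps 15 − 2 = 13, so Player 6's payoff is 13 + 13.14 = 26.14.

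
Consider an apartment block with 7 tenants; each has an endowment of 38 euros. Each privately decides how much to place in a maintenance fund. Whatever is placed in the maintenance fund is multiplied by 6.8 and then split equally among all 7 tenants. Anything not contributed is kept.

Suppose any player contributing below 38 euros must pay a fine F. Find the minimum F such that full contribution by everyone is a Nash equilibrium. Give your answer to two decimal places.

1.09 euros

Given the others contribute fully, the best deviation is to contribute 0 (any partial contribution still incurs the fine and gives up units whose private return 0.9714 is below 1).
Deviating from 38 to 0 saves 38 euros but forfeits the deviator's share of the drop in the maintenance fund: 6.8/7 × 38 = 36.91.
So the deviation gain is 38 − 36.91 = 1.09, and the fine must be at least 1.09 euros to wipe it out.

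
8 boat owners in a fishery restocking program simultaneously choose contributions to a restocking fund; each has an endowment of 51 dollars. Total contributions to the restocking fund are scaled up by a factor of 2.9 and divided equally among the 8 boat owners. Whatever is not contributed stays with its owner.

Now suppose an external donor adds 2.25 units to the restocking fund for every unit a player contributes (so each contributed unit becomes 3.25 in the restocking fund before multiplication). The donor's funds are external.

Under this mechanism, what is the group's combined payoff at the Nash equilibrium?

3845.40 dollars

Under the mechanism each unit contributed yields 2.9 × 3.25 / 8 = 1.1781 back to its contributor per unit of net cost, which exceeds 1, making full contribution the dominant choice for everyone.
So the Nash equilibrium is full contribution by all 8; the group earns 2.9 × 3.25 × 408 = 3845.40.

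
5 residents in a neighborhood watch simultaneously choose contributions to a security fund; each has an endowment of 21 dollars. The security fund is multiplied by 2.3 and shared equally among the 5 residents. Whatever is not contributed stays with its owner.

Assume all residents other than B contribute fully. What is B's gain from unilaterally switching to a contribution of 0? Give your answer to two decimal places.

Switching from a contribution of 21 to 0 lets B keep an extra 21 dollars, but lowers the security fund by 21, which costs B their own share of that drop: 2.3/5 × 21 = 9.66.
Net gain = 21 − 9.66 = 11.34. The private return per contributed unit (0.4600) is below 1, so free-riding is indeed the best response regardless of what the others do.

11.34 dollars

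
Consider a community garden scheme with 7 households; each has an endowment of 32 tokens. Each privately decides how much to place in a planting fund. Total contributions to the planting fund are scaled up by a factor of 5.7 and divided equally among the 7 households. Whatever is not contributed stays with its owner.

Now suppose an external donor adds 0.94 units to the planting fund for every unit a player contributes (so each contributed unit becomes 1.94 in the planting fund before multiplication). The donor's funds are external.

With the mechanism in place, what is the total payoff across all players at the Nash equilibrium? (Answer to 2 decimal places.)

2476.99 tokens

With the mechanism, a contributed unit returns 5.7 × 1.94 / 7 = 1.5797 per unit of net cost to the contributor — now above 1 — so contributing fully is weakly dominant for every player.
At the Nash equilibrium everyone contributes 32. Group total payoff = 5.7 × 1.94 × 224 = 2476.99.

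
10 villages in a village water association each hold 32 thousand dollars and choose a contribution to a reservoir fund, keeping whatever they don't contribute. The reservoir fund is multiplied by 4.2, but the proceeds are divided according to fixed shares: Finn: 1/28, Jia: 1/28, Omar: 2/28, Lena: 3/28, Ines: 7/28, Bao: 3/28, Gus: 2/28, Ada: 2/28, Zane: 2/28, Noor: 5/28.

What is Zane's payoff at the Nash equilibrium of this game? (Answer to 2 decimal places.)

41.60 thousand dollars

Each unit j contributes comes back to j as 4.2 × (j's share), so j prefers to contribute only if that share exceeds 1/4.2 = 0.2381; otherwise keeping the unit dominates.
Only Ines (7/28) clears that bar, contributing 32; the remaining 9 contribute 0. Total contributed: 32.
Zane keeps 32 and receives 4.2 × 32 × 2/28 = 9.60 from the reservoir fund, for a payoff of 41.60.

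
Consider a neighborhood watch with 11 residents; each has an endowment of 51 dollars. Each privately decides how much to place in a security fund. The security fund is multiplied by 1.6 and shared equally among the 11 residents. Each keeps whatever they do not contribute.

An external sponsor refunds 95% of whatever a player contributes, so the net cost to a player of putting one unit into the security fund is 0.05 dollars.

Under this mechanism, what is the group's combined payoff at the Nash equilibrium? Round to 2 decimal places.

Under the mechanism each unit contributed yields (1.6/11) / 0.05 = 2.9091 back to its contributor per unit of net cost, which exceeds 1, making full contribution the dominant choice for everyone.
So the Nash equilibrium is full contribution by all 11; the group earns 11 × (51 × 0.95 + 1.6 × 51) = 1430.55.

1430.55 dollars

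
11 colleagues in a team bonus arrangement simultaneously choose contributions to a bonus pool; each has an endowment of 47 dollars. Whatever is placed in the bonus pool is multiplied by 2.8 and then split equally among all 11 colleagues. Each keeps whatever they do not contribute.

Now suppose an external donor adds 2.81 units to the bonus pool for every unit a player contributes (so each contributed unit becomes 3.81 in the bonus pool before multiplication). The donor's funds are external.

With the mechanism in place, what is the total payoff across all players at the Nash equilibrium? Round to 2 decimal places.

With the mechanism, a contributed unit returns 2.8 × 3.81 / 11 = 0.9698 per unit of net cost — still below 1 — so contributing 0 remains dominant for every player.
At the Nash equilibrium no one contributes; group total payoff = 11 × 47 = 517.

517.00 dollars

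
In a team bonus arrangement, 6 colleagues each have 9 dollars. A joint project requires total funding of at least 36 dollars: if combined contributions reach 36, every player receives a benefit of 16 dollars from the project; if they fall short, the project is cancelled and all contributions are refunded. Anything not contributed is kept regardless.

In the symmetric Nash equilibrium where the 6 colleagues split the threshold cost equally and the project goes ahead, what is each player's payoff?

19 dollars

Equal share of the threshold: 36/6 = 6.
At this profile no one gains by cutting their contribution: any cut drops the total below 36, the project is cancelled, contributions are refunded, and the deviator ends with 9, which is less than 9 − 6 + 16 = 19. Contributing more than 6 just wastes the excess. So contributing exactly 6 is a best response.
Each player's payoff: 9 − 6 + 16 = 19.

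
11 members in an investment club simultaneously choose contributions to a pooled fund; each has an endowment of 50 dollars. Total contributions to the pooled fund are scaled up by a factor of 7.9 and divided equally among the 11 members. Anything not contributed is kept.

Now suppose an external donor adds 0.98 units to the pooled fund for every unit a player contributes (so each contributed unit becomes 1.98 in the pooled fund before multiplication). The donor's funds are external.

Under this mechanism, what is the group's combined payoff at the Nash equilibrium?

Under the mechanism each unit contributed yields 7.9 × 1.98 / 11 = 1.4220 back to its contributor per unit of net cost, which exceeds 1, making full contribution the dominant choice for everyone.
At the Nash equilibrium everyone contributes 50. Group total payoff = 7.9 × 1.98 × 550 = 8603.10.

8603.10 dollars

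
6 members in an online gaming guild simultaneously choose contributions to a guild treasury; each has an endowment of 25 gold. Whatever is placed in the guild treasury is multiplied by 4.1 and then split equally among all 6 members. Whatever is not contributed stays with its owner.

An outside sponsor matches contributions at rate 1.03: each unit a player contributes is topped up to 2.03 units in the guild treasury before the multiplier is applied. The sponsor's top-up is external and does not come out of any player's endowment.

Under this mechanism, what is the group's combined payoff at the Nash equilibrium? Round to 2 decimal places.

1248.45 gold

With the mechanism, a contributed unit returns 4.1 × 2.03 / 6 = 1.3872 per unit of net cost to the contributor — now above 1 — so contributing fully is weakly dominant for every player.
At the Nash equilibrium everyone contributes 25. Group total payoff = 4.1 × 2.03 × 150 = 1248.45.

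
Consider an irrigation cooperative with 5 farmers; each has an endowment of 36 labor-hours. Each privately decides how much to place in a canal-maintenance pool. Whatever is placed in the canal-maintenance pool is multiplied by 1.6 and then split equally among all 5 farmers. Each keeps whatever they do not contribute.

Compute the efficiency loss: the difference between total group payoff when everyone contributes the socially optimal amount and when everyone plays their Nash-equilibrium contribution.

108.00 labor-hours

Each contributed unit returns 1.6/5 = 0.3200 to its contributor — below 1 — so contributing 0 is dominant for every player. At the Nash equilibrium everyone keeps their 36, and the group total is 5 × 36 = 180.
Each contributed unit returns 1.600 to the group as a whole (0.3200 to each of 5 players), which exceeds 1, so the social optimum is full contribution: group total = 1.600 × 180 = 288.00.
Efficiency loss = 288.00 − 180 = 108.00.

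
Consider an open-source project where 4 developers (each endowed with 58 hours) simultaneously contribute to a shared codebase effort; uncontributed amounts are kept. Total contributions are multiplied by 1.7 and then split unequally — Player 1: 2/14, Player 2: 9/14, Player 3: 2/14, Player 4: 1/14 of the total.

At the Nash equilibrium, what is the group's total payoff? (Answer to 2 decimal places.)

272.60 hours

Player j's private return per contributed unit is 1.7 × (j's share). Contributing is weakly dominant for j when that share is at least 1/1.7 = 0.5882, and contributing 0 is dominant otherwise.
The only share above 0.5882 is Player 2's 9/14, contributing 58; the remaining 3 contribute 0. Total contributed: 58.
The shared codebase effort pays out 1.7 × 58 = 98.60 in total (split across the unequal shares, but the aggregate is all that matters for the group sum).
The 3 free-riders keep 58 each, adding 174. Group total = 174 + 98.60 = 272.60.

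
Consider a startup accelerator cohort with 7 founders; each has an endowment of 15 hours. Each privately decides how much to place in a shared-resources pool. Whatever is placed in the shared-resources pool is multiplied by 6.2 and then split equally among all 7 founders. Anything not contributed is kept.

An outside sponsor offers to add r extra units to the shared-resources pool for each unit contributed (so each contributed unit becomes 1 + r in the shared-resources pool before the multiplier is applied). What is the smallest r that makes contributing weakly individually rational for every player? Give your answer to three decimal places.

0.129

With matching at rate r, one contributed unit becomes (1 + r) in the shared-resources pool and returns 6.2 × (1 + r) / 7 to the contributor.
Setting this equal to 1: 1 + r = 7/6.2 = 1.1290.
So the minimum matching rate is r = 1.1290 − 1 = 0.129.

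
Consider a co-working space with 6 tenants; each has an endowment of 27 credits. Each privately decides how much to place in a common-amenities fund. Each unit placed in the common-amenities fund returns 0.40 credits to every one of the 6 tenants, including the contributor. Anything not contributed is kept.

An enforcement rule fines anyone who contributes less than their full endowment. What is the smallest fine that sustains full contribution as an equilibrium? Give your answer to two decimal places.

16.20 credits

Given the others contribute fully, the best deviation is to contribute 0 (any partial contribution still incurs the fine and gives up units whose private return 0.40 is below 1).
Deviating from 27 to 0 saves 27 credits but forfeits the deviator's share of the drop in the common-amenities fund: 0.40 × 27 = 10.80.
So the deviation gain is 27 − 10.80 = 16.20, and the fine must be at least 16.20 credits to wipe it out.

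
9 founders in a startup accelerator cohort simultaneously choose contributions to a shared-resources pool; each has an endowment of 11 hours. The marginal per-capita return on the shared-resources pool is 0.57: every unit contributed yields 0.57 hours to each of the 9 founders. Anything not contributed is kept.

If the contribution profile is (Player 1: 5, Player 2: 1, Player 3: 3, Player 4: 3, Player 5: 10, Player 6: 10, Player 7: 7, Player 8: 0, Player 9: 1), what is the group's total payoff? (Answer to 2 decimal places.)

264.20 hours

Total contributed: 5 + 1 + 3 + 3 + 10 + 10 + 7 + 0 + 1 = 40; total kept: 9 × 11 − 40 = 59.
The shared-resources pool pays out 0.57 × 9 × 40 = 205.20 in aggregate.
Group total = 59 + 205.20 = 264.20.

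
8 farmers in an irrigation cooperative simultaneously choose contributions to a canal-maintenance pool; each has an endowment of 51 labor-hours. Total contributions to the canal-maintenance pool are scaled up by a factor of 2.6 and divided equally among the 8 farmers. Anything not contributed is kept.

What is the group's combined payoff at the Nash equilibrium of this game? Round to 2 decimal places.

408.00 labor-hours

Each contributed unit returns 2.6/8 = 0.3250 to its contributor — below 1 — so contributing 0 is dominant for every player. At the Nash equilibrium everyone keeps their 51, and the group total is 8 × 51 = 408.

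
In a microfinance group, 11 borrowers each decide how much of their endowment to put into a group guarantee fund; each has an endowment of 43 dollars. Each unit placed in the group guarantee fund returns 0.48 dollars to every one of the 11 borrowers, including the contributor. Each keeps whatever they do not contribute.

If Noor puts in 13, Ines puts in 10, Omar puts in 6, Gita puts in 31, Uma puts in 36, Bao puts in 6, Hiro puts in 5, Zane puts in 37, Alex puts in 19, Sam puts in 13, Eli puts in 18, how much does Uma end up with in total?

100.12 dollars

Total contributed: 13 + 10 + 6 + 31 + 36 + 6 + 5 + 37 + 19 + 13 + 18 = 194.
Each receives 0.48 × 194 = 93.12 from the group guarantee fund.
Uma keeps 43 − 36 = 7, so Uma's payoff is 7 + 93.12 = 100.12.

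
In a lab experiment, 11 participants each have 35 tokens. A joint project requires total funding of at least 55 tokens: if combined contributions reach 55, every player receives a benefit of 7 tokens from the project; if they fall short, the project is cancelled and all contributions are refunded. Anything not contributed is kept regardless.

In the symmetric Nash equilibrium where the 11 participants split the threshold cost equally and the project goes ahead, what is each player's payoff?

37 tokens

Equal share of the threshold: 55/11 = 5.
At this profile no one gains by cutting their contribution: any cut drops the total below 55, the project is cancelled, contributions are refunded, and the deviator ends with 35, which is less than 35 − 5 + 7 = 37. Contributing more than 5 just wastes the excess. So contributing exactly 5 is a best response.
Each player's payoff: 35 − 5 + 7 = 37.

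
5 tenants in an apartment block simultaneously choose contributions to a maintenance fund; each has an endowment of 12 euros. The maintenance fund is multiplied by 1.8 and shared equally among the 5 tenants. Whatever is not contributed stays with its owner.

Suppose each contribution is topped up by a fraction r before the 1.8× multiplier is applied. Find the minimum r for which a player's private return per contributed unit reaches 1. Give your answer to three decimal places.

With matching at rate r, one contributed unit becomes (1 + r) in the maintenance fund and returns 1.8 × (1 + r) / 5 to the contributor.
Setting this equal to 1: 1 + r = 5/1.8 = 2.7778.
So the minimum matching rate is r = 2.7778 − 1 = 1.778.

1.778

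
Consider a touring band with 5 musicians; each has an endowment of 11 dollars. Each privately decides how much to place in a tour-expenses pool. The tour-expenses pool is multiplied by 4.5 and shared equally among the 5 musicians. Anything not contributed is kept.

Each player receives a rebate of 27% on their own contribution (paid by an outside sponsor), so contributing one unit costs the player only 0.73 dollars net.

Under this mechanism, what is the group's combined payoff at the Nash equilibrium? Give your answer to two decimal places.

The effective private return per unit is now (4.5/5) / 0.73 = 1.2329 > 1, so every player's dominant strategy flips to full contribution.
At the Nash equilibrium everyone contributes 11. Group total payoff = 5 × (11 × 0.27 + 4.5 × 11) = 262.35.

262.35 dollars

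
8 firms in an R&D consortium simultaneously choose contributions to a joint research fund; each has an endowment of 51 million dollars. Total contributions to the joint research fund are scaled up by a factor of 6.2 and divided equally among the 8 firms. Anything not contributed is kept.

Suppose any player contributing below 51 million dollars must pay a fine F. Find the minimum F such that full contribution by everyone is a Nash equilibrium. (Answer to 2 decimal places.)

Given the others contribute fully, the best deviation is to contribute 0 (any partial contribution still incurs the fine and gives up units whose private return 0.7750 is below 1).
Deviating from 51 to 0 saves 51 million dollars but forfeits the deviator's share of the drop in the joint research fund: 6.2/8 × 51 = 39.52.
So the deviation gain is 51 − 39.52 = 11.48, and the fine must be at least 11.48 million dollars to wipe it out.

11.48 million dollars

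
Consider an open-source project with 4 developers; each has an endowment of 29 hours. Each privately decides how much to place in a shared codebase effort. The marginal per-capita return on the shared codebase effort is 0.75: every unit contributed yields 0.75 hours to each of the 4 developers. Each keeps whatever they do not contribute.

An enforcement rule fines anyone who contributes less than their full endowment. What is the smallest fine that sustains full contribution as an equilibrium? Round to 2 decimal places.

7.25 hours

Given the others contribute fully, the best deviation is to contribute 0 (any partial contribution still incurs the fine and gives up units whose private return 0.75 is below 1).
Deviating from 29 to 0 saves 29 hours but forfeits the deviator's share of the drop in the shared codebase effort: 0.75 × 29 = 21.75.
So the deviation gain is 29 − 21.75 = 7.25, and the fine must be at least 7.25 hours to wipe it out.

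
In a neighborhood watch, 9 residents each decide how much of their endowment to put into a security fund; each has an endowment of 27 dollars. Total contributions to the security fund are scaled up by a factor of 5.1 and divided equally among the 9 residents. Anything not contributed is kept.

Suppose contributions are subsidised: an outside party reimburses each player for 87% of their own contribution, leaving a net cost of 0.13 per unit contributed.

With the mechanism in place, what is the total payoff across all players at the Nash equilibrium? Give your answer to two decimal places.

The effective private return per unit is now (5.1/9) / 0.13 = 4.3590 > 1, so every player's dominant strategy flips to full contribution.
At the Nash equilibrium everyone contributes 27. Group total payoff = 9 × (27 × 0.87 + 5.1 × 27) = 1450.71.

1450.71 dollars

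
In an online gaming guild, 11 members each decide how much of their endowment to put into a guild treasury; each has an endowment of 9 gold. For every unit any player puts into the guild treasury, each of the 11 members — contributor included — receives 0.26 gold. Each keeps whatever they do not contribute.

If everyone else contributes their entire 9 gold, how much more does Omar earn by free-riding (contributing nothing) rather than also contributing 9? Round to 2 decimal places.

Switching from a contribution of 9 to 0 lets Omar keep an extra 9 gold, but lowers the guild treasury by 9, which costs Omar their own share of that drop: 0.26 × 9 = 2.34.
Net gain = 9 − 2.34 = 6.66. The private return per contributed unit (0.26) is below 1, so free-riding is indeed the best response regardless of what the others do.

6.66 gold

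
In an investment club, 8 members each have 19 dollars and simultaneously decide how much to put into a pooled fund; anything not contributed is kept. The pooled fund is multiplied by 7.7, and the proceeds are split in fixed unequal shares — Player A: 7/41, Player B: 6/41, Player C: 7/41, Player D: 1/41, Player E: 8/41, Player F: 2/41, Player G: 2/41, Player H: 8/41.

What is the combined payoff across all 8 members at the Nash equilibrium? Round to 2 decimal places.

A player with share s gets back 7.7·s per unit contributed, so full contribution is dominant for anyone with s > 1/7.7 = 0.1299 and zero contribution is dominant for anyone below.
Player A, Player B, Player C, Player E and Player H are above the threshold, contributing 19 each; the remaining 3 contribute 0. Total contributed: 95.
The pooled fund pays out 7.7 × 95 = 731.50 in total (split across the unequal shares, but the aggregate is all that matters for the group sum).
The 3 free-riders keep 19 each, adding 57. Group total = 57 + 731.50 = 788.50.

788.50 dollars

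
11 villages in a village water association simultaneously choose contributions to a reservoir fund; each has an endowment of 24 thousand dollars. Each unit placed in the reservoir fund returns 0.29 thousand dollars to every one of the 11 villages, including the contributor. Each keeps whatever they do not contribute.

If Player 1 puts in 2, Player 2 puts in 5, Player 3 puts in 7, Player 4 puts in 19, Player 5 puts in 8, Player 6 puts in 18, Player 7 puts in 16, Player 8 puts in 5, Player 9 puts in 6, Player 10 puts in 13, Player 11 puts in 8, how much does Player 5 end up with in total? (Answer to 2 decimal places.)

47.03 thousand dollars

Total contributed: 2 + 5 + 7 + 19 + 8 + 18 + 16 + 5 + 6 + 13 + 8 = 107.
Each receives 0.29 × 107 = 31.03 from the reservoir fund.
Player 5 keeps 24 − 8 = 16, so Player 5's payoff is 16 + 31.03 = 47.03.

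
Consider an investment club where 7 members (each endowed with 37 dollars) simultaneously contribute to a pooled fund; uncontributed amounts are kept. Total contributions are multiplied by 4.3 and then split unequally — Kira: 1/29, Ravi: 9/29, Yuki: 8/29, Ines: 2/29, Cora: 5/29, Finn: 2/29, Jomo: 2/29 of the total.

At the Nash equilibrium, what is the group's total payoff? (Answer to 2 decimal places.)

503.20 dollars

A player with share s gets back 4.3·s per unit contributed, so full contribution is dominant for anyone with s > 1/4.3 = 0.2326 and zero contribution is dominant for anyone below.
The shares above 0.2326 belong to Ravi and Yuki, contributing 37 each; the remaining 5 contribute 0. Total contributed: 74.
The pooled fund pays out 4.3 × 74 = 318.20 in total (split across the unequal shares, but the aggregate is all that matters for the group sum).
The 5 free-riders keep 37 each, adding 185. Group total = 185 + 318.20 = 503.20.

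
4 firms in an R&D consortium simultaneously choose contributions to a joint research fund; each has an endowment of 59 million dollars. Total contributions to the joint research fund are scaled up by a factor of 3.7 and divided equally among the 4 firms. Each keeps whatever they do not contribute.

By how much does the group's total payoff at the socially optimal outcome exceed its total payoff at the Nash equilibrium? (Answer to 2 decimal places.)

637.20 million dollars

Each contributed unit returns 3.7/4 = 0.9250 to its contributor — below 1 — so contributing 0 is dominant for every player. At the Nash equilibrium everyone keeps their 59, and the group total is 4 × 59 = 236.
Each contributed unit returns 3.700 to the group as a whole (0.9250 to each of 4 players), which exceeds 1, so the social optimum is full contribution: group total = 3.700 × 236 = 873.20.
Efficiency loss = 873.20 − 236 = 637.20.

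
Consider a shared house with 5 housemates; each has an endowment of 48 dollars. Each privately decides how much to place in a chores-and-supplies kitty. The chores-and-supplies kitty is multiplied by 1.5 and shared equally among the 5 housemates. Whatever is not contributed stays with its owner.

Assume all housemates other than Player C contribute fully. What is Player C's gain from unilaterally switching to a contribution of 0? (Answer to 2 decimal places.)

33.60 dollars

Switching from a contribution of 48 to 0 lets Player C keep an extra 48 dollars, but lowers the chores-and-supplies kitty by 48, which costs Player C their own share of that drop: 1.5/5 × 48 = 14.40.
Net gain = 48 − 14.40 = 33.60. The private return per contributed unit (0.3000) is below 1, so free-riding is indeed the best response regardless of what the others do.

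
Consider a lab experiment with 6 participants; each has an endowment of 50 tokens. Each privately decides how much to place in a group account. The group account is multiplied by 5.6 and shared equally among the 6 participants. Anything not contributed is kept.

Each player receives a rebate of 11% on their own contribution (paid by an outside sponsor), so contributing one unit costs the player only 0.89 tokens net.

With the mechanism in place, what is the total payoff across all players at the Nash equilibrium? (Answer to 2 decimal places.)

1713.00 tokens

Under the mechanism each unit contributed yields (5.6/6) / 0.89 = 1.0487 back to its contributor per unit of net cost, which exceeds 1, making full contribution the dominant choice for everyone.
So the Nash equilibrium is full contribution by all 6; the group earns 6 × (50 × 0.11 + 5.6 × 50) = 1713.00.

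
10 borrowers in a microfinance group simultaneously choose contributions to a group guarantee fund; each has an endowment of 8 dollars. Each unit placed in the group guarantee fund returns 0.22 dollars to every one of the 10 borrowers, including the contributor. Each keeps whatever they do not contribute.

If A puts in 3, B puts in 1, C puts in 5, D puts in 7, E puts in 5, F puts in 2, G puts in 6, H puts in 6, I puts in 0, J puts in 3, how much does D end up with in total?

9.36 dollars

Total contributed: 3 + 1 + 5 + 7 + 5 + 2 + 6 + 6 + 0 + 3 = 38.
Each receives 0.22 × 38 = 8.36 from the group guarantee fund.
D keeps 8 − 7 = 1, so D's payoff is 1 + 8.36 = 9.36.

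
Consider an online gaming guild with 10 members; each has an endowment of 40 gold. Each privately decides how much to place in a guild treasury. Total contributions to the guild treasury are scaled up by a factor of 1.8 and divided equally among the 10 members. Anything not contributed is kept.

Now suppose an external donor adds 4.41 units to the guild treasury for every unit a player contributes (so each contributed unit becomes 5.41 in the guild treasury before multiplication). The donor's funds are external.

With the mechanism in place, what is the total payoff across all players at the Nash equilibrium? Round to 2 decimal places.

With the mechanism, a contributed unit returns 1.8 × 5.41 / 10 = 0.9738 per unit of net cost — still below 1 — so contributing 0 remains dominant for every player.
Everyone keeps their endowment and the group total is 10 × 40 = 400.

400.00 gold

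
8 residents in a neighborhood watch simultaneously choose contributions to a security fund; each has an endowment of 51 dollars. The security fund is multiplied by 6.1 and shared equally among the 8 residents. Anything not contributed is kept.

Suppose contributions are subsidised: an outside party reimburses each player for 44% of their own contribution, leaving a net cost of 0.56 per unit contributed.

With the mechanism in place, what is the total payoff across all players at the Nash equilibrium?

2668.32 dollars

With the mechanism, a contributed unit returns (6.1/8) / 0.56 = 1.3616 per unit of net cost to the contributor — now above 1 — so contributing fully is weakly dominant for every player.
At the Nash equilibrium everyone contributes 51. Group total payoff = 8 × (51 × 0.44 + 6.1 × 51) = 2668.32.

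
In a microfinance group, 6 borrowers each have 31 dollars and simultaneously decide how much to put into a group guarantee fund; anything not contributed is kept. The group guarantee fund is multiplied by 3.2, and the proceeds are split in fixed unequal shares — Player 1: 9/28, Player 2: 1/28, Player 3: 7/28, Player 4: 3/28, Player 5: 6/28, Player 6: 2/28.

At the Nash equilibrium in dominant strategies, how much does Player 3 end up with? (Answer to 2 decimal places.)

55.80 dollars

For player j, contributing a unit is worthwhile iff 3.2 × (j's share) ≥ 1, i.e. iff j's share is at least 0.3125.
The only share above 0.3125 is Player 1's 9/28, contributing 31; the remaining 5 contribute 0. Total contributed: 31.
Player 3 keeps 31 and receives 3.2 × 31 × 7/28 = 24.80 from the group guarantee fund, for a payoff of 55.80.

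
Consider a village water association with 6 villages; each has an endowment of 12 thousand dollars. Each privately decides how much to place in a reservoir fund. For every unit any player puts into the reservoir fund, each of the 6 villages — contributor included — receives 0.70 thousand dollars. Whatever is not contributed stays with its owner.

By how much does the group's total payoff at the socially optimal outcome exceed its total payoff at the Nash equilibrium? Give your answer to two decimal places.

230.40 thousand dollars

The private return per contributed unit is 0.70 < 1, so contributing 0 is dominant for every player. At the Nash equilibrium everyone keeps their 12, and the group total is 6 × 12 = 72.
Each contributed unit returns 4.200 to the group as a whole (0.70 to each of 6 players), which exceeds 1, so the social optimum is full contribution: group total = 4.200 × 72 = 302.40.
Efficiency loss = 302.40 − 72 = 230.40.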